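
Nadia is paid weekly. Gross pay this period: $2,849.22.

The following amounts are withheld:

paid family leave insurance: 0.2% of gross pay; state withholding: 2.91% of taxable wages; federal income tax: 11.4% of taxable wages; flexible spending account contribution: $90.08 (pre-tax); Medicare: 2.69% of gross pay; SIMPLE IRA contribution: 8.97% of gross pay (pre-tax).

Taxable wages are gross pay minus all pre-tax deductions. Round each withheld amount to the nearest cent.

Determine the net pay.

Flexible spending account contribution: $90.08
SIMPLE IRA contribution: $2,849.22 × 0.0897 = $255.58
Pre-tax total = $90.08 + $255.58 = $345.66
Taxable wages = $2,849.22 − $345.66 = $2,503.56
State withholding: $2,503.56 × 0.0291 = $72.85
Federal income tax: $2,503.56 × 0.114 = $285.41
Medicare: $2,849.22 × 0.0269 = $76.64
Paid family leave insurance: $2,849.22 × 0.002 = $5.70
Total deductions = $90.08 + $255.58 + $72.85 + $285.41 + $76.64 + $5.70 = $786.26
Net pay = $2,849.22 − $786.26 = $2,062.96

$2,062.96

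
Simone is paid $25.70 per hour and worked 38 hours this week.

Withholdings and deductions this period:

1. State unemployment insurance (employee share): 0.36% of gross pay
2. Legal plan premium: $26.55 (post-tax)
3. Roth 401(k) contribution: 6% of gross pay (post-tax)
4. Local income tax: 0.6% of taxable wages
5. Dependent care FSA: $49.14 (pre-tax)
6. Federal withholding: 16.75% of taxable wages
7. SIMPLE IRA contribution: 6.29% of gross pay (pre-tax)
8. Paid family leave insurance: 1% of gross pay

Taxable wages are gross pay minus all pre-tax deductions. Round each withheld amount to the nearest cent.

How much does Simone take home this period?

Gross pay: 38 × $25.70 = $976.60
Dependent care FSA: $49.14
SIMPLE IRA contribution: $976.60 × 0.0629 = $61.43
Pre-tax total = $49.14 + $61.43 = $110.57
Taxable wages = $976.60 − $110.57 = $866.03
Federal withholding: $866.03 × 0.1675 = $145.06
Local income tax: $866.03 × 0.006 = $5.20
Paid family leave insurance: $976.60 × 0.01 = $9.77
State unemployment insurance (employee share): $976.60 × 0.0036 = $3.52
Legal plan premium: $26.55
Roth 401(k) contribution: $976.60 × 0.06 = $58.60
Total deductions = $49.14 + $61.43 + $145.06 + $5.20 + $9.77 + $3.52 + $26.55 + $58.60 = $359.27
Net pay = $976.60 − $359.27 = $617.33

$617.33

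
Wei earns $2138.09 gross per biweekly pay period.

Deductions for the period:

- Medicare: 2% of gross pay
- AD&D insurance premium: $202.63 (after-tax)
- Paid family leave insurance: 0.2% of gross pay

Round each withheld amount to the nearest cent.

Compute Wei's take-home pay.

$1888.42

Paid family leave insurance: $2138.09 × 0.002 = $4.28
Medicare: $2138.09 × 0.02 = $42.76
AD&D insurance premium: $202.63
Total deductions = $4.28 + $42.76 + $202.63 = $249.67
Net pay = $2138.09 − $249.67 = $1888.42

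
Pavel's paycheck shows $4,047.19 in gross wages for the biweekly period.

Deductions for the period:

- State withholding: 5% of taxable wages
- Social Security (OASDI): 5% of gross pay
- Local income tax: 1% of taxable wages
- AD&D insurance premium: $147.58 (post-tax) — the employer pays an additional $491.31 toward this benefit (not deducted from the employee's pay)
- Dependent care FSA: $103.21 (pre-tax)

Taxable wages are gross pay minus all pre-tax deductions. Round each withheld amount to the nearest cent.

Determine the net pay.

$3,357.40

Dependent care FSA: $103.21
Taxable wages = $4,047.19 − $103.21 = $3,943.98
State withholding: $3,943.98 × 0.05 = $197.20
Local income tax: $3,943.98 × 0.01 = $39.44
Social Security (OASDI): $4,047.19 × 0.05 = $202.36
AD&D insurance premium: $147.58
(Employer's $491.31 toward AD&D insurance premium is not withheld from the employee.)
Total deductions = $103.21 + $197.20 + $39.44 + $202.36 + $147.58 = $689.79
Net pay = $4,047.19 − $689.79 = $3,357.40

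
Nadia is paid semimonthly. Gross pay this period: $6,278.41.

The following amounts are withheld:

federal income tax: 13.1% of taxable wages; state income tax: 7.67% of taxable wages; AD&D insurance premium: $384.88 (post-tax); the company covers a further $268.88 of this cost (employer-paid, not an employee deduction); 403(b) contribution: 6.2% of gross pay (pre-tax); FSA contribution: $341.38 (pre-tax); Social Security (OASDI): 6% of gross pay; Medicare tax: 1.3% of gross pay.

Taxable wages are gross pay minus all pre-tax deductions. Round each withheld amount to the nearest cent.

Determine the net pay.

FSA contribution: $341.38
403(b) contribution: $6,278.41 × 0.062 = $389.26
Pre-tax total = $341.38 + $389.26 = $730.64
Taxable wages = $6,278.41 − $730.64 = $5,547.77
Federal income tax: $5,547.77 × 0.131 = $726.76
State income tax: $5,547.77 × 0.0767 = $425.51
Medicare tax: $6,278.41 × 0.013 = $81.62
Social Security (OASDI): $6,278.41 × 0.06 = $376.70
AD&D insurance premium: $384.88
(Employer's $268.88 toward AD&D insurance premium is not withheld from the employee.)
Total deductions = $341.38 + $389.26 + $726.76 + $425.51 + $81.62 + $376.70 + $384.88 = $2,726.11
Net pay = $6,278.41 − $2,726.11 = $3,552.30

$3,552.30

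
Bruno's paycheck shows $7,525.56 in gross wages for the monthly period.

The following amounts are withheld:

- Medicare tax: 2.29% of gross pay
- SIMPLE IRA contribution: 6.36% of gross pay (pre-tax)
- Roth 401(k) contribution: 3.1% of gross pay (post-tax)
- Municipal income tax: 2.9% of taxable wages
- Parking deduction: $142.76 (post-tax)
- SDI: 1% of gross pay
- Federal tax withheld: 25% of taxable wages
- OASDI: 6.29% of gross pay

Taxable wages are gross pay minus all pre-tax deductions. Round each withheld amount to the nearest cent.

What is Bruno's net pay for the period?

$3,983.83

SIMPLE IRA contribution: $7,525.56 × 0.0636 = $478.63
Taxable wages = $7,525.56 − $478.63 = $7,046.93
Municipal income tax: $7,046.93 × 0.029 = $204.36
Federal tax withheld: $7,046.93 × 0.25 = $1,761.73
OASDI: $7,525.56 × 0.0629 = $473.36
Medicare tax: $7,525.56 × 0.0229 = $172.34
SDI: $7,525.56 × 0.01 = $75.26
Parking deduction: $142.76
Roth 401(k) contribution: $7,525.56 × 0.031 = $233.29
Total deductions = $478.63 + $204.36 + $1,761.73 + $473.36 + $172.34 + $75.26 + $142.76 + $233.29 = $3,541.73
Net pay = $7,525.56 − $3,541.73 = $3,983.83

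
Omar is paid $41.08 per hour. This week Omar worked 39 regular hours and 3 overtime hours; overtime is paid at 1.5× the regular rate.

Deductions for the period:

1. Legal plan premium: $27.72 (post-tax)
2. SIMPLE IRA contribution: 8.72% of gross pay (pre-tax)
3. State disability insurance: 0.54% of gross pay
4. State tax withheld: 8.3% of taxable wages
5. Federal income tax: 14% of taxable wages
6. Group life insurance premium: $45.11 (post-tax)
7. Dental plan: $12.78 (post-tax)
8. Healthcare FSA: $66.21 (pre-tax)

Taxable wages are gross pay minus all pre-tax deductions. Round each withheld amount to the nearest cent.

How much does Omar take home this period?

$1,120.71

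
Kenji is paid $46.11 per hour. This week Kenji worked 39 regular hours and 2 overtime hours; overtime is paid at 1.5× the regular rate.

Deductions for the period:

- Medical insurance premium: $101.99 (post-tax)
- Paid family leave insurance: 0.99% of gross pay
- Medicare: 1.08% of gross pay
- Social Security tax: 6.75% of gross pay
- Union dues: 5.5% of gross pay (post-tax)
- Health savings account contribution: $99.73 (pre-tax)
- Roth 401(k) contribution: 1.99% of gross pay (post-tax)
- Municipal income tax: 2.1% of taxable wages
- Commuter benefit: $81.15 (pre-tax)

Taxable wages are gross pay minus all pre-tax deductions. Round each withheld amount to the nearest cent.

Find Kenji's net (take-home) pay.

Regular pay: 39 × $46.11 = $1,798.29
Overtime pay: 2 × $46.11 × 1.5 = $138.33
Gross pay = $1,798.29 + $138.33 = $1,936.62
Commuter benefit: $81.15
Health savings account contribution: $99.73
Pre-tax total = $81.15 + $99.73 = $180.88
Taxable wages = $1,936.62 − $180.88 = $1,755.74
Municipal income tax: $1,755.74 × 0.021 = $36.87
Paid family leave insurance: $1,936.62 × 0.0099 = $19.17
Medicare: $1,936.62 × 0.0108 = $20.92
Social Security tax: $1,936.62 × 0.0675 = $130.72
Union dues: $1,936.62 × 0.055 = $106.51
Medical insurance premium: $101.99
Roth 401(k) contribution: $1,936.62 × 0.0199 = $38.54
Total deductions = $81.15 + $99.73 + $36.87 + $19.17 + $20.92 + $130.72 + $106.51 + $101.99 + $38.54 = $635.60
Net pay = $1,936.62 − $635.60 = $1,301.02

$1,301.02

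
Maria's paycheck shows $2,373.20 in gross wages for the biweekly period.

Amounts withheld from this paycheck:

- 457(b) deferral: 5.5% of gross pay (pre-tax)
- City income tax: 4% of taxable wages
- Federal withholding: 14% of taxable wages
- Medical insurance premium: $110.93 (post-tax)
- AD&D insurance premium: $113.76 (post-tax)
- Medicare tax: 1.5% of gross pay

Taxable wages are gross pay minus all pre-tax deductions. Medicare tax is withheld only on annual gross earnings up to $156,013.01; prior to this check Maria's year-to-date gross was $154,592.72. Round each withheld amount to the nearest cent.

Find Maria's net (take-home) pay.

$1,593.00

457(b) deferral: $2,373.20 × 0.055 = $130.53
Taxable wages = $2,373.20 − $130.53 = $2,242.67
City income tax: $2,242.67 × 0.04 = $89.71
Federal withholding: $2,242.67 × 0.14 = $313.97
Medicare tax: only $156,013.01 − $154,592.72 = $1,420.29 of this check is subject → $1,420.29 × 0.015 = $21.30
Medical insurance premium: $110.93
AD&D insurance premium: $113.76
Total deductions = $130.53 + $89.71 + $313.97 + $21.30 + $110.93 + $113.76 = $780.20
Net pay = $2,373.20 − $780.20 = $1,593.00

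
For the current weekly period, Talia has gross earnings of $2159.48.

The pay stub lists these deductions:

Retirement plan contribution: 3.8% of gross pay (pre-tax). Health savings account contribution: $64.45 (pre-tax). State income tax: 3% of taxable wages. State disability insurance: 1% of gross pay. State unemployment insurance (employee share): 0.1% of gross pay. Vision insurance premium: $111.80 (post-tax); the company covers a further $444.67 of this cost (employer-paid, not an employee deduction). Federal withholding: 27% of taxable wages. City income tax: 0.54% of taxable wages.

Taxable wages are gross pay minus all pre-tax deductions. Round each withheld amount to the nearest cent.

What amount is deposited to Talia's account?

$1262.66

Health savings account contribution: $64.45
Retirement plan contribution: $2159.48 × 0.038 = $82.06
Pre-tax total = $64.45 + $82.06 = $146.51
Taxable wages = $2159.48 − $146.51 = $2012.97
Federal withholding: $2012.97 × 0.27 = $543.50
City income tax: $2012.97 × 0.0054 = $10.87
State income tax: $2012.97 × 0.03 = $60.39
State disability insurance: $2159.48 × 0.01 = $21.59
State unemployment insurance (employee share): $2159.48 × 0.001 = $2.16
Vision insurance premium: $111.80
(Employer's $444.67 toward vision insurance premium is not withheld from the employee.)
Total deductions = $64.45 + $82.06 + $543.50 + $10.87 + $60.39 + $21.59 + $2.16 + $111.80 = $896.82
Net pay = $2159.48 − $896.82 = $1262.66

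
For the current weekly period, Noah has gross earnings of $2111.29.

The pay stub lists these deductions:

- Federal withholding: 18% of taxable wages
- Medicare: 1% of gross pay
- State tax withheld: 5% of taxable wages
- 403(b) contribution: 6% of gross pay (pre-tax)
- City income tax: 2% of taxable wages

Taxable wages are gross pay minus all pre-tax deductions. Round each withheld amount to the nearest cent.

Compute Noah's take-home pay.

403(b) contribution: $2111.29 × 0.06 = $126.68
Taxable wages = $2111.29 − $126.68 = $1984.61
State tax withheld: $1984.61 × 0.05 = $99.23
Federal withholding: $1984.61 × 0.18 = $357.23
City income tax: $1984.61 × 0.02 = $39.69
Medicare: $2111.29 × 0.01 = $21.11
Total deductions = $126.68 + $99.23 + $357.23 + $39.69 + $21.11 = $643.94
Net pay = $2111.29 − $643.94 = $1467.35

$1467.35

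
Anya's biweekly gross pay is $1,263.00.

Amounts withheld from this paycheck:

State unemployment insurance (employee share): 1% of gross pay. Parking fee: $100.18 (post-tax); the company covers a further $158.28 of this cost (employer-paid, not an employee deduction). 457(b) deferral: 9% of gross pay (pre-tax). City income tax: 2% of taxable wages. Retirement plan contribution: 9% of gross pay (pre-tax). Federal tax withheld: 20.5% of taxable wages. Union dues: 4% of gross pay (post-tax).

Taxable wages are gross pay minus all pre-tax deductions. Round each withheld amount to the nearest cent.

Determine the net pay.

Retirement plan contribution: $1,263.00 × 0.09 = $113.67
457(b) deferral: $1,263.00 × 0.09 = $113.67
Pre-tax total = $113.67 + $113.67 = $227.34
Taxable wages = $1,263.00 − $227.34 = $1,035.66
City income tax: $1,035.66 × 0.02 = $20.71
Federal tax withheld: $1,035.66 × 0.205 = $212.31
State unemployment insurance (employee share): $1,263.00 × 0.01 = $12.63
Parking fee: $100.18
Union dues: $1,263.00 × 0.04 = $50.52
(Employer's $158.28 toward parking fee is not withheld from the employee.)
Total deductions = $113.67 + $113.67 + $20.71 + $212.31 + $12.63 + $100.18 + $50.52 = $623.69
Net pay = $1,263.00 − $623.69 = $639.31

$639.31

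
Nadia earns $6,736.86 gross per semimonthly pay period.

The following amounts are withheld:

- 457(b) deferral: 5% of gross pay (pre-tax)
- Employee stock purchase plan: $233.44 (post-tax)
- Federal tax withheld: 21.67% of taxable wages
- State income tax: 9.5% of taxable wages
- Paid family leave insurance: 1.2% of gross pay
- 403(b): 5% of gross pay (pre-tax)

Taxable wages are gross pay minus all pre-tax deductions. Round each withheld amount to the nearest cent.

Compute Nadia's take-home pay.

403(b): $6,736.86 × 0.05 = $336.84
457(b) deferral: $6,736.86 × 0.05 = $336.84
Pre-tax total = $336.84 + $336.84 = $673.68
Taxable wages = $6,736.86 − $673.68 = $6,063.18
Federal tax withheld: $6,063.18 × 0.2167 = $1,313.89
State income tax: $6,063.18 × 0.095 = $576.00
Paid family leave insurance: $6,736.86 × 0.012 = $80.84
Employee stock purchase plan: $233.44
Total deductions = $336.84 + $336.84 + $1,313.89 + $576.00 + $80.84 + $233.44 = $2,877.85
Net pay = $6,736.86 − $2,877.85 = $3,859.01

$3,859.01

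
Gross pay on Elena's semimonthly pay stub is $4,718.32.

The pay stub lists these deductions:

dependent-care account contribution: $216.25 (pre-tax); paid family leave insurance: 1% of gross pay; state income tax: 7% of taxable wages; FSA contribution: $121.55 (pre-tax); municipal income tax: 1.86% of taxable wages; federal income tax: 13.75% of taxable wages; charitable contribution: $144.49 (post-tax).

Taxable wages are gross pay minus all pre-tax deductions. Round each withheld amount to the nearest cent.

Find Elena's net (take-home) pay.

$3,198.41

Dependent-care account contribution: $216.25
FSA contribution: $121.55
Pre-tax total = $216.25 + $121.55 = $337.80
Taxable wages = $4,718.32 − $337.80 = $4,380.52
Federal income tax: $4,380.52 × 0.1375 = $602.32
Municipal income tax: $4,380.52 × 0.0186 = $81.48
State income tax: $4,380.52 × 0.07 = $306.64
Paid family leave insurance: $4,718.32 × 0.01 = $47.18
Charitable contribution: $144.49
Total deductions = $216.25 + $121.55 + $602.32 + $81.48 + $306.64 + $47.18 + $144.49 = $1,519.91
Net pay = $4,718.32 − $1,519.91 = $3,198.41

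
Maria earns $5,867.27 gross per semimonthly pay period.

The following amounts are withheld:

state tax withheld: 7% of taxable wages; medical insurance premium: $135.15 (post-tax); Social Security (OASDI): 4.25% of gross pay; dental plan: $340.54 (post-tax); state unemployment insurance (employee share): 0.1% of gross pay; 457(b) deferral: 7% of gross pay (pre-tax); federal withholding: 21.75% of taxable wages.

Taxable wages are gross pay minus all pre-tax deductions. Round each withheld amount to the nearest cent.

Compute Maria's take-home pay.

$3,156.88

457(b) deferral: $5,867.27 × 0.07 = $410.71
Taxable wages = $5,867.27 − $410.71 = $5,456.56
State tax withheld: $5,456.56 × 0.07 = $381.96
Federal withholding: $5,456.56 × 0.2175 = $1,186.80
State unemployment insurance (employee share): $5,867.27 × 0.001 = $5.87
Social Security (OASDI): $5,867.27 × 0.0425 = $249.36
Dental plan: $340.54
Medical insurance premium: $135.15
Total deductions = $410.71 + $381.96 + $1,186.80 + $5.87 + $249.36 + $340.54 + $135.15 = $2,710.39
Net pay = $5,867.27 − $2,710.39 = $3,156.88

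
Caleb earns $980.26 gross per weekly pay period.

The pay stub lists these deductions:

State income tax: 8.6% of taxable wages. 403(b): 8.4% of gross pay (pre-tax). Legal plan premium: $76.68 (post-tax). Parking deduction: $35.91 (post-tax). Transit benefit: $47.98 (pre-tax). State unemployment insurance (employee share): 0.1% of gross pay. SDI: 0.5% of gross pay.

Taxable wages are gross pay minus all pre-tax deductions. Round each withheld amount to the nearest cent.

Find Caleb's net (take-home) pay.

Transit benefit: $47.98
403(b): $980.26 × 0.084 = $82.34
Pre-tax total = $47.98 + $82.34 = $130.32
Taxable wages = $980.26 − $130.32 = $849.94
State income tax: $849.94 × 0.086 = $73.09
SDI: $980.26 × 0.005 = $4.90
State unemployment insurance (employee share): $980.26 × 0.001 = $0.98
Legal plan premium: $76.68
Parking deduction: $35.91
Total deductions = $47.98 + $82.34 + $73.09 + $4.90 + $0.98 + $76.68 + $35.91 = $321.88
Net pay = $980.26 − $321.88 = $658.38

$658.38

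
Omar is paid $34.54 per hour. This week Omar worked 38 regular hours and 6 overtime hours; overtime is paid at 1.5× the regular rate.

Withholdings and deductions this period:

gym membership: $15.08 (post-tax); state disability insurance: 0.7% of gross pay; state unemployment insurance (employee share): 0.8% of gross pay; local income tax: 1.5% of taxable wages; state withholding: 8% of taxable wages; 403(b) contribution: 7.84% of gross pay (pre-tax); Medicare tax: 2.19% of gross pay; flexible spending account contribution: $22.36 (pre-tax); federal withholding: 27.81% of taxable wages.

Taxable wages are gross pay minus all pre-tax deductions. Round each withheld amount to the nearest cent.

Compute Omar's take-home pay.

Regular pay: 38 × $34.54 = $1,312.52
Overtime pay: 6 × $34.54 × 1.5 = $310.86
Gross pay = $1,312.52 + $310.86 = $1,623.38
403(b) contribution: $1,623.38 × 0.0784 = $127.27
Flexible spending account contribution: $22.36
Pre-tax total = $127.27 + $22.36 = $149.63
Taxable wages = $1,623.38 − $149.63 = $1,473.75
State withholding: $1,473.75 × 0.08 = $117.90
Local income tax: $1,473.75 × 0.015 = $22.11
Federal withholding: $1,473.75 × 0.2781 = $409.85
State disability insurance: $1,623.38 × 0.007 = $11.36
Medicare tax: $1,623.38 × 0.0219 = $35.55
State unemployment insurance (employee share): $1,623.38 × 0.008 = $12.99
Gym membership: $15.08
Total deductions = $127.27 + $22.36 + $117.90 + $22.11 + $409.85 + $11.36 + $35.55 + $12.99 + $15.08 = $774.47
Net pay = $1,623.38 − $774.47 = $848.91

$848.91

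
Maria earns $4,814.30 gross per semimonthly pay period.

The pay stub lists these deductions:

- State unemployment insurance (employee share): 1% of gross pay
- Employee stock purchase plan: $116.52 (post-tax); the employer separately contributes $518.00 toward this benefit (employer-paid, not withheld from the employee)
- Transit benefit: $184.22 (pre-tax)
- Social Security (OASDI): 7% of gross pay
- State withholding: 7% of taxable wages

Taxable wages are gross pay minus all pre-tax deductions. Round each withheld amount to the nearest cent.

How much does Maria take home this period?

Transit benefit: $184.22
Taxable wages = $4,814.30 − $184.22 = $4,630.08
State withholding: $4,630.08 × 0.07 = $324.11
Social Security (OASDI): $4,814.30 × 0.07 = $337.00
State unemployment insurance (employee share): $4,814.30 × 0.01 = $48.14
Employee stock purchase plan: $116.52
(Employer's $518.00 toward employee stock purchase plan is not withheld from the employee.)
Total deductions = $184.22 + $324.11 + $337.00 + $48.14 + $116.52 = $1,009.99
Net pay = $4,814.30 − $1,009.99 = $3,804.31

$3,804.31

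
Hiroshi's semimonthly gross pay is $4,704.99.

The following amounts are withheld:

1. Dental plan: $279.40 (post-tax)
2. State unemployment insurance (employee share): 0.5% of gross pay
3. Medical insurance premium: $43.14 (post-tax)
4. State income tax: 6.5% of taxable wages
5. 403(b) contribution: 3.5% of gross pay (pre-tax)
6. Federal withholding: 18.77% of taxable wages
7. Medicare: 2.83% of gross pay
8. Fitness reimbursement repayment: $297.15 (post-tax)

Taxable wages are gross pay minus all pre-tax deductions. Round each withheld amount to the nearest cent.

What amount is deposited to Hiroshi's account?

403(b) contribution: $4,704.99 × 0.035 = $164.67
Taxable wages = $4,704.99 − $164.67 = $4,540.32
Federal withholding: $4,540.32 × 0.1877 = $852.22
State income tax: $4,540.32 × 0.065 = $295.12
State unemployment insurance (employee share): $4,704.99 × 0.005 = $23.52
Medicare: $4,704.99 × 0.0283 = $133.15
Dental plan: $279.40
Fitness reimbursement repayment: $297.15
Medical insurance premium: $43.14
Total deductions = $164.67 + $852.22 + $295.12 + $23.52 + $133.15 + $279.40 + $297.15 + $43.14 = $2,088.37
Net pay = $4,704.99 − $2,088.37 = $2,616.62

$2,616.62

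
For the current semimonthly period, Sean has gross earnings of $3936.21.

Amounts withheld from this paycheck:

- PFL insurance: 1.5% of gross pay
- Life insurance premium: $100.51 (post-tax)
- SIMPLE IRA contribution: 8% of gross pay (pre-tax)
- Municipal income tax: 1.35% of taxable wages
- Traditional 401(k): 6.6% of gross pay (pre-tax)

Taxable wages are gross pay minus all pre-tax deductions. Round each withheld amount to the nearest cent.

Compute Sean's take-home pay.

$3156.59

SIMPLE IRA contribution: $3936.21 × 0.08 = $314.90
Traditional 401(k): $3936.21 × 0.066 = $259.79
Pre-tax total = $314.90 + $259.79 = $574.69
Taxable wages = $3936.21 − $574.69 = $3361.52
Municipal income tax: $3361.52 × 0.0135 = $45.38
PFL insurance: $3936.21 × 0.015 = $59.04
Life insurance premium: $100.51
Total deductions = $314.90 + $259.79 + $45.38 + $59.04 + $100.51 = $779.62
Net pay = $3936.21 − $779.62 = $3156.59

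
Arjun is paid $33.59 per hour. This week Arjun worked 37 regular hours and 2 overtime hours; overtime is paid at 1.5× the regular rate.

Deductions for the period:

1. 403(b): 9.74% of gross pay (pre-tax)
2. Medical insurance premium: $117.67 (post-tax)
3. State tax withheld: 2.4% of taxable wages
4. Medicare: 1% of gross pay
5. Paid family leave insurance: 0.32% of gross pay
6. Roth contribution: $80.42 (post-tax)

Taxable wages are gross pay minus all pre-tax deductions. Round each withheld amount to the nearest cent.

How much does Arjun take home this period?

$967.79

Regular pay: 37 × $33.59 = $1242.83
Overtime pay: 2 × $33.59 × 1.5 = $100.77
Gross pay = $1242.83 + $100.77 = $1343.60
403(b): $1343.60 × 0.0974 = $130.87
Taxable wages = $1343.60 − $130.87 = $1212.73
State tax withheld: $1212.73 × 0.024 = $29.11
Paid family leave insurance: $1343.60 × 0.0032 = $4.30
Medicare: $1343.60 × 0.01 = $13.44
Roth contribution: $80.42
Medical insurance premium: $117.67
Total deductions = $130.87 + $29.11 + $4.30 + $13.44 + $80.42 + $117.67 = $375.81
Net pay = $1343.60 − $375.81 = $967.79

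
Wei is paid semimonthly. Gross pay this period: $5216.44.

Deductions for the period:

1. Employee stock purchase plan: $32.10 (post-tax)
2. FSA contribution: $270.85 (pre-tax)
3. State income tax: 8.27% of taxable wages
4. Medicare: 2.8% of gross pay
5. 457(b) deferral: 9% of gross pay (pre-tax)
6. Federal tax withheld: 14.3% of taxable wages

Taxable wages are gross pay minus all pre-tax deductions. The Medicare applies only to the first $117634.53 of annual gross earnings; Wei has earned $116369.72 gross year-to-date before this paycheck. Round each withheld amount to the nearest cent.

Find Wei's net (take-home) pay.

$3398.35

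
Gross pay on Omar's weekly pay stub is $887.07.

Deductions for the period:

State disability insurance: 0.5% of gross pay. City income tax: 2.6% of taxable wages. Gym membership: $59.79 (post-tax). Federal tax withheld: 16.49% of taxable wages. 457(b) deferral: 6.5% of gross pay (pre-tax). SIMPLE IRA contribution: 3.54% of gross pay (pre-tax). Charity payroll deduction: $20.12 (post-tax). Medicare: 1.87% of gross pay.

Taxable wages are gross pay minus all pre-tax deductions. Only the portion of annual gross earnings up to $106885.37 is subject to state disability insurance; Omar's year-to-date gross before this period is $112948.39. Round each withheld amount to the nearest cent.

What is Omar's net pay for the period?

$549.17

SIMPLE IRA contribution: $887.07 × 0.0354 = $31.40
457(b) deferral: $887.07 × 0.065 = $57.66
Pre-tax total = $31.40 + $57.66 = $89.06
Taxable wages = $887.07 − $89.06 = $798.01
City income tax: $798.01 × 0.026 = $20.75
Federal tax withheld: $798.01 × 0.1649 = $131.59
State disability insurance: annual cap $106885.37 already reached (YTD $112948.39), so $0.00
Medicare: $887.07 × 0.0187 = $16.59
Gym membership: $59.79
Charity payroll deduction: $20.12
Total deductions = $31.40 + $57.66 + $20.75 + $131.59 + $0.00 + $16.59 + $59.79 + $20.12 = $337.90
Net pay = $887.07 − $337.90 = $549.17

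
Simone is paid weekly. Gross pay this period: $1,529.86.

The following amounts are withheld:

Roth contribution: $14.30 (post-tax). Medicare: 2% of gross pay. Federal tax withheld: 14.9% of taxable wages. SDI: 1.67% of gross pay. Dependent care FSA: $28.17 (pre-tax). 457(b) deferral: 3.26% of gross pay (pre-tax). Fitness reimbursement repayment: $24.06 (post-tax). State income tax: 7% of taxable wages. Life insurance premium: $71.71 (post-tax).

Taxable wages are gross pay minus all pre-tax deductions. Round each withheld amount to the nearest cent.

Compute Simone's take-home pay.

Dependent care FSA: $28.17
457(b) deferral: $1,529.86 × 0.0326 = $49.87
Pre-tax total = $28.17 + $49.87 = $78.04
Taxable wages = $1,529.86 − $78.04 = $1,451.82
Federal tax withheld: $1,451.82 × 0.149 = $216.32
State income tax: $1,451.82 × 0.07 = $101.63
SDI: $1,529.86 × 0.0167 = $25.55
Medicare: $1,529.86 × 0.02 = $30.60
Life insurance premium: $71.71
Fitness reimbursement repayment: $24.06
Roth contribution: $14.30
Total deductions = $28.17 + $49.87 + $216.32 + $101.63 + $25.55 + $30.60 + $71.71 + $24.06 + $14.30 = $562.21
Net pay = $1,529.86 − $562.21 = $967.65

$967.65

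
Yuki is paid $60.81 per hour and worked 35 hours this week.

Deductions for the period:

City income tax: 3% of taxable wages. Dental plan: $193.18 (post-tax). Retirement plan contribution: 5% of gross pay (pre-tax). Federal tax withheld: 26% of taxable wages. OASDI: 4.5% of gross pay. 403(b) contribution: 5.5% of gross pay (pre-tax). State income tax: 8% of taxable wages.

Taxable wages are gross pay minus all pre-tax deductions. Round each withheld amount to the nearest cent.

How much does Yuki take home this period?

Gross pay: 35 × $60.81 = $2128.35
403(b) contribution: $2128.35 × 0.055 = $117.06
Retirement plan contribution: $2128.35 × 0.05 = $106.42
Pre-tax total = $117.06 + $106.42 = $223.48
Taxable wages = $2128.35 − $223.48 = $1904.87
Federal tax withheld: $1904.87 × 0.26 = $495.27
City income tax: $1904.87 × 0.03 = $57.15
State income tax: $1904.87 × 0.08 = $152.39
OASDI: $2128.35 × 0.045 = $95.78
Dental plan: $193.18
Total deductions = $117.06 + $106.42 + $495.27 + $57.15 + $152.39 + $95.78 + $193.18 = $1217.25
Net pay = $2128.35 − $1217.25 = $911.10

$911.10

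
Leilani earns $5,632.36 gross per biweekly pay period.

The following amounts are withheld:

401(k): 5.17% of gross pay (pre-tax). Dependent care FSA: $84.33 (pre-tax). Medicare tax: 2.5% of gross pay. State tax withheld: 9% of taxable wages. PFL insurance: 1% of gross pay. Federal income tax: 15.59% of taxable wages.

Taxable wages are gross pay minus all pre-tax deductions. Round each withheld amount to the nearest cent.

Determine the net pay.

$3,767.05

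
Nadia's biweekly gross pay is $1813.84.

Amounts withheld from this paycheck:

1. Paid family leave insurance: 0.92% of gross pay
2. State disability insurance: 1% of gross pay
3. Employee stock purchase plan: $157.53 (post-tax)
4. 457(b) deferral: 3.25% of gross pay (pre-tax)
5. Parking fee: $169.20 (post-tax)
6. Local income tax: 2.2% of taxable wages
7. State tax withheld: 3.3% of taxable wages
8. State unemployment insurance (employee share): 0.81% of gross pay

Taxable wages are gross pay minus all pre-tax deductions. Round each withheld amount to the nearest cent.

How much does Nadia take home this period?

$1282.12

457(b) deferral: $1813.84 × 0.0325 = $58.95
Taxable wages = $1813.84 − $58.95 = $1754.89
State tax withheld: $1754.89 × 0.033 = $57.91
Local income tax: $1754.89 × 0.022 = $38.61
Paid family leave insurance: $1813.84 × 0.0092 = $16.69
State disability insurance: $1813.84 × 0.01 = $18.14
State unemployment insurance (employee share): $1813.84 × 0.0081 = $14.69
Employee stock purchase plan: $157.53
Parking fee: $169.20
Total deductions = $58.95 + $57.91 + $38.61 + $16.69 + $18.14 + $14.69 + $157.53 + $169.20 = $531.72
Net pay = $1813.84 − $531.72 = $1282.12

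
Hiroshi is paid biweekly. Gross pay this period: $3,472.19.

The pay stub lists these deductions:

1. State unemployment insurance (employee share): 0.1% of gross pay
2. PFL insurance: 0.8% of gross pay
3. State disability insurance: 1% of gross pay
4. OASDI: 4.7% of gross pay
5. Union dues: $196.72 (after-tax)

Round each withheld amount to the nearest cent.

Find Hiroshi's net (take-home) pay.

$3,046.31

State disability insurance: $3,472.19 × 0.01 = $34.72
State unemployment insurance (employee share): $3,472.19 × 0.001 = $3.47
OASDI: $3,472.19 × 0.047 = $163.19
PFL insurance: $3,472.19 × 0.008 = $27.78
Union dues: $196.72
Total deductions = $34.72 + $3.47 + $163.19 + $27.78 + $196.72 = $425.88
Net pay = $3,472.19 − $425.88 = $3,046.31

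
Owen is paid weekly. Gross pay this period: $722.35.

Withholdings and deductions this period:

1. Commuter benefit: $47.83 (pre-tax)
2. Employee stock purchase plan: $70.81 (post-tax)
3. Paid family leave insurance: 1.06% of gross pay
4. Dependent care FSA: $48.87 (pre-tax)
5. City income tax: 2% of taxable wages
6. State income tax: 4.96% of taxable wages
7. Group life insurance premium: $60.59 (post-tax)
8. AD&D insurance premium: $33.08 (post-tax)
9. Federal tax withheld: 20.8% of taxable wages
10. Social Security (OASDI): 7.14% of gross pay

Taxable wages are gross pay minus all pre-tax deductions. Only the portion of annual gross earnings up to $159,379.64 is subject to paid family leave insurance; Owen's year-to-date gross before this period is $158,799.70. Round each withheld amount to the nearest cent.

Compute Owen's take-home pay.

Dependent care FSA: $48.87
Commuter benefit: $47.83
Pre-tax total = $48.87 + $47.83 = $96.70
Taxable wages = $722.35 − $96.70 = $625.65
Federal tax withheld: $625.65 × 0.208 = $130.14
City income tax: $625.65 × 0.02 = $12.51
State income tax: $625.65 × 0.0496 = $31.03
Paid family leave insurance: only $159,379.64 − $158,799.70 = $579.94 of this check is subject → $579.94 × 0.0106 = $6.15
Social Security (OASDI): $722.35 × 0.0714 = $51.58
Employee stock purchase plan: $70.81
AD&D insurance premium: $33.08
Group life insurance premium: $60.59
Total deductions = $48.87 + $47.83 + $130.14 + $12.51 + $31.03 + $6.15 + $51.58 + $70.81 + $33.08 + $60.59 = $492.59
Net pay = $722.35 − $492.59 = $229.76

$229.76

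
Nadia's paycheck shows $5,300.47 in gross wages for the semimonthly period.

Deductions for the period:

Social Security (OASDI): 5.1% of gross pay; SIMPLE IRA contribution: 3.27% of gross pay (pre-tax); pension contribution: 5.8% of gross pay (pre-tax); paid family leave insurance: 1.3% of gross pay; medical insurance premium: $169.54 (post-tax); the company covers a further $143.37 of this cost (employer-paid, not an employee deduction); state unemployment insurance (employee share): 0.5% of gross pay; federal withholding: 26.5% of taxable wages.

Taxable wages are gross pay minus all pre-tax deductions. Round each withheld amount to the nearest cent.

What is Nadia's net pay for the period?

$3,007.22

Pension contribution: $5,300.47 × 0.058 = $307.43
SIMPLE IRA contribution: $5,300.47 × 0.0327 = $173.33
Pre-tax total = $307.43 + $173.33 = $480.76
Taxable wages = $5,300.47 − $480.76 = $4,819.71
Federal withholding: $4,819.71 × 0.265 = $1,277.22
Paid family leave insurance: $5,300.47 × 0.013 = $68.91
Social Security (OASDI): $5,300.47 × 0.051 = $270.32
State unemployment insurance (employee share): $5,300.47 × 0.005 = $26.50
Medical insurance premium: $169.54
(Employer's $143.37 toward medical insurance premium is not withheld from the employee.)
Total deductions = $307.43 + $173.33 + $1,277.22 + $68.91 + $270.32 + $26.50 + $169.54 = $2,293.25
Net pay = $5,300.47 − $2,293.25 = $3,007.22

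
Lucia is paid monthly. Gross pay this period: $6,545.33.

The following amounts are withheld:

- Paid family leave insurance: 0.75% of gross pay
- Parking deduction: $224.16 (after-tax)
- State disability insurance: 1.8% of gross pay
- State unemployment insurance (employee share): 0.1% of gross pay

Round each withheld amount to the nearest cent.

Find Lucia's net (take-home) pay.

$6,147.71

Paid family leave insurance: $6,545.33 × 0.0075 = $49.09
State unemployment insurance (employee share): $6,545.33 × 0.001 = $6.55
State disability insurance: $6,545.33 × 0.018 = $117.82
Parking deduction: $224.16
Total deductions = $49.09 + $6.55 + $117.82 + $224.16 = $397.62
Net pay = $6,545.33 − $397.62 = $6,147.71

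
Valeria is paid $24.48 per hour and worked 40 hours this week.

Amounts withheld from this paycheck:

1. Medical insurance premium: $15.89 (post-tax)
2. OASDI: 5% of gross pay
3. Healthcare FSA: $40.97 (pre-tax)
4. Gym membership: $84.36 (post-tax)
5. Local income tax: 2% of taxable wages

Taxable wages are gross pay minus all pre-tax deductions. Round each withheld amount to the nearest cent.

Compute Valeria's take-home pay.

Gross pay: 40 × $24.48 = $979.20
Healthcare FSA: $40.97
Taxable wages = $979.20 − $40.97 = $938.23
Local income tax: $938.23 × 0.02 = $18.76
OASDI: $979.20 × 0.05 = $48.96
Gym membership: $84.36
Medical insurance premium: $15.89
Total deductions = $40.97 + $18.76 + $48.96 + $84.36 + $15.89 = $208.94
Net pay = $979.20 − $208.94 = $770.26

$770.26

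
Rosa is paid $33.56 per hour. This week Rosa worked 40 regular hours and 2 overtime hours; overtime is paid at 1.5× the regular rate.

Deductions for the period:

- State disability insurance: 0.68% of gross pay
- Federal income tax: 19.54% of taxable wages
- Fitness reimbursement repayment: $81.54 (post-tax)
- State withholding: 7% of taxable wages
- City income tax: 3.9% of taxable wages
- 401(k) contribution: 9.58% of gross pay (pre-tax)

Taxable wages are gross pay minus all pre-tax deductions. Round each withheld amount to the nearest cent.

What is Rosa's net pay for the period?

Regular pay: 40 × $33.56 = $1,342.40
Overtime pay: 2 × $33.56 × 1.5 = $100.68
Gross pay = $1,342.40 + $100.68 = $1,443.08
401(k) contribution: $1,443.08 × 0.0958 = $138.25
Taxable wages = $1,443.08 − $138.25 = $1,304.83
City income tax: $1,304.83 × 0.039 = $50.89
Federal income tax: $1,304.83 × 0.1954 = $254.96
State withholding: $1,304.83 × 0.07 = $91.34
State disability insurance: $1,443.08 × 0.0068 = $9.81
Fitness reimbursement repayment: $81.54
Total deductions = $138.25 + $50.89 + $254.96 + $91.34 + $9.81 + $81.54 = $626.79
Net pay = $1,443.08 − $626.79 = $816.29

$816.29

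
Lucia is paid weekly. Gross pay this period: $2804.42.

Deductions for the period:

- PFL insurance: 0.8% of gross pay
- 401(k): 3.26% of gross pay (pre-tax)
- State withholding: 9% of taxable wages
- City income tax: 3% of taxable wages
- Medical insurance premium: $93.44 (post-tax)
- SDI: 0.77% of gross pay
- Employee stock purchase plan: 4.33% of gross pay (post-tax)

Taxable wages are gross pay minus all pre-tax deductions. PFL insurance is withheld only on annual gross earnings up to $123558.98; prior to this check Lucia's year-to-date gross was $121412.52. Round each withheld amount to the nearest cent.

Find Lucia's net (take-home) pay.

401(k): $2804.42 × 0.0326 = $91.42
Taxable wages = $2804.42 − $91.42 = $2713.00
City income tax: $2713.00 × 0.03 = $81.39
State withholding: $2713.00 × 0.09 = $244.17
PFL insurance: only $123558.98 − $121412.52 = $2146.46 of this check is subject → $2146.46 × 0.008 = $17.17
SDI: $2804.42 × 0.0077 = $21.59
Employee stock purchase plan: $2804.42 × 0.0433 = $121.43
Medical insurance premium: $93.44
Total deductions = $91.42 + $81.39 + $244.17 + $17.17 + $21.59 + $121.43 + $93.44 = $670.61
Net pay = $2804.42 − $670.61 = $2133.81

$2133.81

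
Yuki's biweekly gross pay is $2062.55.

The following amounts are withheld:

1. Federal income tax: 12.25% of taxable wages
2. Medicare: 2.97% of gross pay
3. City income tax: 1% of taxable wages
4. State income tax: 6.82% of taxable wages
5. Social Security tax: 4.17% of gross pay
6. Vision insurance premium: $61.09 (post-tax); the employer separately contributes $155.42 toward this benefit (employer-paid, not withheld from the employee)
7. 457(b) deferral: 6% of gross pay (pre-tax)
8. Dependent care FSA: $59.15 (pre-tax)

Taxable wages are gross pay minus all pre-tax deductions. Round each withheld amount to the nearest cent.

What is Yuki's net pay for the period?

$1294.04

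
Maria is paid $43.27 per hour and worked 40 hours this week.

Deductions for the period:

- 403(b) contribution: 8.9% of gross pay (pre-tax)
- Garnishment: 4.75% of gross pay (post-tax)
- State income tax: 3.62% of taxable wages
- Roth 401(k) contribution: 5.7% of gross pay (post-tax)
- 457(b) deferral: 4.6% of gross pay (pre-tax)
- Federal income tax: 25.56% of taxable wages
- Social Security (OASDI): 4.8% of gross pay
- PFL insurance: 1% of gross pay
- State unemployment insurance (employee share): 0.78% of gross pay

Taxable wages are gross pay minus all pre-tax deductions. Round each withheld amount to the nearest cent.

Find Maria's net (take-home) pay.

$765.51

Gross pay: 40 × $43.27 = $1,730.80
403(b) contribution: $1,730.80 × 0.089 = $154.04
457(b) deferral: $1,730.80 × 0.046 = $79.62
Pre-tax total = $154.04 + $79.62 = $233.66
Taxable wages = $1,730.80 − $233.66 = $1,497.14
State income tax: $1,497.14 × 0.0362 = $54.20
Federal income tax: $1,497.14 × 0.2556 = $382.67
PFL insurance: $1,730.80 × 0.01 = $17.31
State unemployment insurance (employee share): $1,730.80 × 0.0078 = $13.50
Social Security (OASDI): $1,730.80 × 0.048 = $83.08
Roth 401(k) contribution: $1,730.80 × 0.057 = $98.66
Garnishment: $1,730.80 × 0.0475 = $82.21
Total deductions = $154.04 + $79.62 + $54.20 + $382.67 + $17.31 + $13.50 + $83.08 + $98.66 + $82.21 = $965.29
Net pay = $1,730.80 − $965.29 = $765.51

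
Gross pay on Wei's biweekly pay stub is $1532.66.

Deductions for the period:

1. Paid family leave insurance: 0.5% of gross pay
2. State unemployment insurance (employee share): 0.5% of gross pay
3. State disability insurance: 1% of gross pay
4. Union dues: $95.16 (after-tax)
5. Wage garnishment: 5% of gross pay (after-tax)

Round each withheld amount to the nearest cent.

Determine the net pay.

State disability insurance: $1532.66 × 0.01 = $15.33
Paid family leave insurance: $1532.66 × 0.005 = $7.66
State unemployment insurance (employee share): $1532.66 × 0.005 = $7.66
Union dues: $95.16
Wage garnishment: $1532.66 × 0.05 = $76.63
Total deductions = $15.33 + $7.66 + $7.66 + $95.16 + $76.63 = $202.44
Net pay = $1532.66 − $202.44 = $1330.22

$1330.22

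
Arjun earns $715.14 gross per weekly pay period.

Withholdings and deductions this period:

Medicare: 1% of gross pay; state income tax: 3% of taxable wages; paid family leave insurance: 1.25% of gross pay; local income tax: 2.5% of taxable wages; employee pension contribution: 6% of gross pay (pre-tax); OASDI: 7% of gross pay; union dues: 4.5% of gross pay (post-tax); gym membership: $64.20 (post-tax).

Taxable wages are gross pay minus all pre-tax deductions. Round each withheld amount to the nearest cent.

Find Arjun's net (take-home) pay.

Employee pension contribution: $715.14 × 0.06 = $42.91
Taxable wages = $715.14 − $42.91 = $672.23
Local income tax: $672.23 × 0.025 = $16.81
State income tax: $672.23 × 0.03 = $20.17
Medicare: $715.14 × 0.01 = $7.15
OASDI: $715.14 × 0.07 = $50.06
Paid family leave insurance: $715.14 × 0.0125 = $8.94
Union dues: $715.14 × 0.045 = $32.18
Gym membership: $64.20
Total deductions = $42.91 + $16.81 + $20.17 + $7.15 + $50.06 + $8.94 + $32.18 + $64.20 = $242.42
Net pay = $715.14 − $242.42 = $472.72

$472.72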